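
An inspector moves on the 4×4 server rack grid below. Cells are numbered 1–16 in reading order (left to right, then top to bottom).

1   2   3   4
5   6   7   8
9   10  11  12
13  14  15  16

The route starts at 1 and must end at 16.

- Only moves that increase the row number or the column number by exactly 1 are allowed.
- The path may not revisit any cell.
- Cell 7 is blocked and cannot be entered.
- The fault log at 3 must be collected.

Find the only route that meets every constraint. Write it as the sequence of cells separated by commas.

1, 2, 3, 4, 8, 12, 16

Moves only go right or down, so the column and row indices never decrease.
Route from 1: 3× right (reaching 4), 3× down (reaching 16) — 6 moves in all.
Check: all required cells visited.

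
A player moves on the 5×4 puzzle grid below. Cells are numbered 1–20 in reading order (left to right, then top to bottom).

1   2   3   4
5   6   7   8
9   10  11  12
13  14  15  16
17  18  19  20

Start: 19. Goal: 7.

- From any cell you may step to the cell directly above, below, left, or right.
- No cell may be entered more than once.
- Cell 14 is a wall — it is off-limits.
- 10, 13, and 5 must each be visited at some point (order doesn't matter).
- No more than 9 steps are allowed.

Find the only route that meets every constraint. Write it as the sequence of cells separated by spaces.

Any route must reach 10, 13, and 5 and still end at 7 within 9 moves, so the order of the required stops is forced.
Route from 19: left 2 to 17, up 3 to 5, right 1 to 6, down 1 to 10, right 1 to 11, up 1 to 7 — 9 moves in all.
Check: all required cells visited; 9 ≤ 9 moves.

19 18 17 13 9 5 6 10 11 7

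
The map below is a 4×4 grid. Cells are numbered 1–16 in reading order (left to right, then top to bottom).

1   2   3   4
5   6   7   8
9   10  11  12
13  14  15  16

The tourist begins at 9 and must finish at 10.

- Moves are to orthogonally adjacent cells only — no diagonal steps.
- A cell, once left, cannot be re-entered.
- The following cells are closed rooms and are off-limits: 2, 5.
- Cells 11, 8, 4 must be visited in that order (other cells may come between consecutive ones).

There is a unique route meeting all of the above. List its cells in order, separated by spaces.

9 13 14 15 11 12 8 4 3 7 6 10

The waypoints must appear in the order 11, 8, 4, with no cell reused.
Route from 9: down 1 to 13, right 2 to 15, up 1 to 11, right 1 to 12, up 2 to 4, left 1 to 3, down 1 to 7, left 1 to 6, down 1 to 10 — 11 moves in all.
Check: order respected (11 at step 4, 8 at step 6, 4 at step 7).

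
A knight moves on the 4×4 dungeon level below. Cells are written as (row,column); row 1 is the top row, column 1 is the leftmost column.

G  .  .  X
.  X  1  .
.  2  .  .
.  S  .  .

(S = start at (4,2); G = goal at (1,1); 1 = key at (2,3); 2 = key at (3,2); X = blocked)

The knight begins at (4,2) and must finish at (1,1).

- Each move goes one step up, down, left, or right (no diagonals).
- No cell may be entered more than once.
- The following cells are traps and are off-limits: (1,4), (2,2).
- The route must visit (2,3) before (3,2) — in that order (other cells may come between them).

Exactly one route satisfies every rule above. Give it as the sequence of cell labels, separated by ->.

(4,2) -> (4,3) -> (4,4) -> (3,4) -> (2,4) -> (2,3) -> (3,3) -> (3,2) -> (3,1) -> (2,1) -> (1,1)

The waypoints must appear in the order (2,3), (3,2), with no cell reused.
Route from (4,2): 2× right (reaching (4,4)), 2× up (reaching (2,4)), left to (2,3), down to (3,3), 2× left (reaching (3,1)), 2× up (reaching (1,1)) — 10 moves in all.
Check: order respected (1 at step 5, 2 at step 7).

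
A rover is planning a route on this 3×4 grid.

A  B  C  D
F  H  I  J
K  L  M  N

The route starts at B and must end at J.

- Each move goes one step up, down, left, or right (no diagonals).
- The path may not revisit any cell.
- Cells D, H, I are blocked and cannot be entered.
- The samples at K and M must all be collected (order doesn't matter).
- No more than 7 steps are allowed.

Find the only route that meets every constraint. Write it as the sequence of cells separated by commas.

Any route must reach K and M and still end at J within 7 moves, so the order of the required stops is forced.
Route from B: left to A, 2× down (reaching K), 3× right (reaching N), up to J — 7 moves in all.
Check: all required cells visited; 7 ≤ 7 moves.

B, A, F, K, L, M, N, J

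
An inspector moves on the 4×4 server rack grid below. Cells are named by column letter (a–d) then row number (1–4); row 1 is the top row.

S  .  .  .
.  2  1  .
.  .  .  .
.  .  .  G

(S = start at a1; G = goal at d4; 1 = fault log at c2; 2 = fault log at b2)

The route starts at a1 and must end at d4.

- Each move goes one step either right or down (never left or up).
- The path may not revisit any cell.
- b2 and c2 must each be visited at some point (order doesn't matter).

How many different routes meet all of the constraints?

A right/down-only route from a1 to d4 makes exactly 3 down-moves and 3 right-moves in some order.
With no other constraints that would be C(6,3) = 20 routes.
A monotone route can only reach the required cells in the order b2, c2, so split there and multiply the segment counts: a1→b2: 2; b2→c2: 1; c2→d4: 3; product = 6.
That gives 6 routes.

6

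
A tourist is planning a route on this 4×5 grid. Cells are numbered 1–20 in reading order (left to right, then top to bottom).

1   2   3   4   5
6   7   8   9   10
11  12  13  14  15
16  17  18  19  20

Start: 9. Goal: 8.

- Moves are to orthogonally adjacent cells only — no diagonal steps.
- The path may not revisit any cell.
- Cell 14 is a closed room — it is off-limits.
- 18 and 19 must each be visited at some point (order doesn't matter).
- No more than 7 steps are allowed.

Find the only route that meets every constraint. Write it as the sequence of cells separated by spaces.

9 10 15 20 19 18 13 8

The 7-move cap with required stops at 18, 19 leaves no slack for detours.
Route from 9: right to 10, 2× down (reaching 20), 2× left (reaching 18), 2× up (reaching 8) — 7 moves in all.
Check: all required cells visited; 7 ≤ 7 moves.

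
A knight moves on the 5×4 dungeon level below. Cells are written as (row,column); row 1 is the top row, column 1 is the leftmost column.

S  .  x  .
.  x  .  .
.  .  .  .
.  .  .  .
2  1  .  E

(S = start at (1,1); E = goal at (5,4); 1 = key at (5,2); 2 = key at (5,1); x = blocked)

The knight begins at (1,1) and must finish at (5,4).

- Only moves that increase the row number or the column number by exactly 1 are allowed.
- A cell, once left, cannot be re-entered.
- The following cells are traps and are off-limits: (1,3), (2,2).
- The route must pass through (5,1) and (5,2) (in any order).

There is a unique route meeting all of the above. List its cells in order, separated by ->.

(1,1) -> (2,1) -> (3,1) -> (4,1) -> (5,1) -> (5,2) -> (5,3) -> (5,4)

Moves only go right or down, so the column and row indices never decrease.
Route from (1,1): 4× down (reaching (5,1)), 3× right (reaching (5,4)) — 7 moves in all.
Check: all required cells visited.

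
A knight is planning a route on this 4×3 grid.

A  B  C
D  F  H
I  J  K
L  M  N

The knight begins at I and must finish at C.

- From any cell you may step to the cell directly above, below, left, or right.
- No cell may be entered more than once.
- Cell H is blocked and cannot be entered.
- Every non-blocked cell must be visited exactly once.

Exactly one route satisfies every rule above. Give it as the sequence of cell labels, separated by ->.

I -> L -> M -> N -> K -> J -> F -> D -> A -> B -> C

Need to visit all 11 open cells exactly once, starting at I and ending at C.
Cell K has only two open neighbours (N and J), so the path must pass straight through it: one of those is the cell it's entered from and the other is where it exits.
Route from I: down 1 to L, right 2 to N, up 1 to K, left 1 to J, up 1 to F, left 1 to D, up 1 to A, right 2 to C — 10 moves in all.
Check: all 11 open cells covered.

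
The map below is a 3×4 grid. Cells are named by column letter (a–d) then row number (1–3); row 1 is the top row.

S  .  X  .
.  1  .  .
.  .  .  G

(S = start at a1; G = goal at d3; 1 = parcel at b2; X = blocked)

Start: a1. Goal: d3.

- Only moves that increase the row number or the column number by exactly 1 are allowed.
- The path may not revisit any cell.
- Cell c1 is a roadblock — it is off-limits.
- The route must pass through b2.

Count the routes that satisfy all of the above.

A right/down-only route from a1 to d3 makes exactly 2 down-moves and 3 right-moves in some order.
With no other constraints that would be C(5,2) = 10 routes.
Split at b2 and multiply the segment counts (each segment already excludes blocked cells): a1→b2: 2; b2→d3: 3; product = 6.
That gives 6 routes.

6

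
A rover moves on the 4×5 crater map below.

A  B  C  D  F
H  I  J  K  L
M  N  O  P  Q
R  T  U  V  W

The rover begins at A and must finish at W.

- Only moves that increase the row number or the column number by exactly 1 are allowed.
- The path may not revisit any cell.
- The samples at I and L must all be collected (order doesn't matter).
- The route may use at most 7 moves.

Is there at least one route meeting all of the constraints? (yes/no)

yes

One route that works: A → H → I → J → K → L → Q → W.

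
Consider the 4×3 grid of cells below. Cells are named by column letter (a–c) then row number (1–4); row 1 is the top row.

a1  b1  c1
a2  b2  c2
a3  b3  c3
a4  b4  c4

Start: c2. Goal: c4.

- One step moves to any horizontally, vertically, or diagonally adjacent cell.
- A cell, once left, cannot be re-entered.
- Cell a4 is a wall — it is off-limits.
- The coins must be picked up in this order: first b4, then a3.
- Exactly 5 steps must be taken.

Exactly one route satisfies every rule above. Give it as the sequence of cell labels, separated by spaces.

The waypoints must appear in the order b4, a3, with no cell reused.
Route from c2: down to c3, down-left to b4, up-left to a3, right to b3, down-right to c4 — 5 moves in all.
Check: order respected (b4 at step 2, a3 at step 3); 5 moves as required.

c2 c3 b4 a3 b3 c4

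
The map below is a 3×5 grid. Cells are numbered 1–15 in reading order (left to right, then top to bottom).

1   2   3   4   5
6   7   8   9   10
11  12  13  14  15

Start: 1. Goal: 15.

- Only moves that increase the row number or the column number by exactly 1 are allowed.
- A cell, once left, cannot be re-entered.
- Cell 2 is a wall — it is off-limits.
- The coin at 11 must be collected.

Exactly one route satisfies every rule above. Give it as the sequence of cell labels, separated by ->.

Moves only go right or down, so the column and row indices never decrease.
Route from 1: down 2 to 11, right 4 to 15 — 6 moves in all.
Check: all required cells visited.

1 -> 6 -> 11 -> 12 -> 13 -> 14 -> 15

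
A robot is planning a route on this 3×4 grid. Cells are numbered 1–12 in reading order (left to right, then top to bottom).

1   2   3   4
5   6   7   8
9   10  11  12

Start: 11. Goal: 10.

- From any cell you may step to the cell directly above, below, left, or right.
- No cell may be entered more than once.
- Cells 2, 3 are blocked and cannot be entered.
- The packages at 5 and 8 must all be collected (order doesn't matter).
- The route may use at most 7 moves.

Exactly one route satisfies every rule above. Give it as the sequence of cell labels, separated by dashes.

11 - 12 - 8 - 7 - 6 - 5 - 9 - 10

Any route must reach 5 and 8 and still end at 10 within 7 moves, so the order of the required stops is forced.
Route from 11: right to 12, up to 8, 3× left (reaching 5), down to 9, right to 10 — 7 moves in all.
Check: all required cells visited; 7 ≤ 7 moves.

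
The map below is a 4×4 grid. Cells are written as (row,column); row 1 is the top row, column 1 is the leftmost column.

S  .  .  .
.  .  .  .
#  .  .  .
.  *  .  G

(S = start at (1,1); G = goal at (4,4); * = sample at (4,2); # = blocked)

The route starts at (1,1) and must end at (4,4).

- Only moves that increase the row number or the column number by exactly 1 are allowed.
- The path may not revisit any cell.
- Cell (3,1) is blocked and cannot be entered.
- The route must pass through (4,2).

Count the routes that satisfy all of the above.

2

A right/down-only route from (1,1) to (4,4) makes exactly 3 down-moves and 3 right-moves in some order.
With no other constraints that would be C(6,3) = 20 routes.
Split at (4,2) and multiply the segment counts (each segment already excludes blocked cells): (1,1)→(4,2): 2; (4,2)→(4,4): 1; product = 2.
That gives 2 routes.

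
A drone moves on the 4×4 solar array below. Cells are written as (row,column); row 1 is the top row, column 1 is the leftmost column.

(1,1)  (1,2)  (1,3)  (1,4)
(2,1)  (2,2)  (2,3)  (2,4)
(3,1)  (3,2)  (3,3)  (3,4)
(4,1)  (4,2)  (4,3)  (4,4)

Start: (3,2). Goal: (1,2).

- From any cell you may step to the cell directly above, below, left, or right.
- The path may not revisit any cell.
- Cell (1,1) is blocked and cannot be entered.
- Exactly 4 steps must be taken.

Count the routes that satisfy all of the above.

4

Need simple routes of exactly 4 moves from (3,2) to (1,2) (Manhattan distance 2, so 1 moves are spent on a detour and 1 undoing it).
Enumerating: (3,2) (2,2) (2,3) (1,3) (1,2) | (3,2) (3,1) (2,1) (2,2) (1,2) | (3,2) (3,3) (2,3) (1,3) (1,2) | (3,2) (3,3) (2,3) (2,2) (1,2).
That gives 4 routes.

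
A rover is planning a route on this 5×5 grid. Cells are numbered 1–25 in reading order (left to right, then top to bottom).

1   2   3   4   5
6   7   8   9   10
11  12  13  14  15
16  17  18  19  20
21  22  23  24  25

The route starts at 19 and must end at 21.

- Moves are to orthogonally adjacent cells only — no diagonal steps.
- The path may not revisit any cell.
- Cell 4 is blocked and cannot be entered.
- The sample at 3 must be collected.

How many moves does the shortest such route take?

10

Any route passes through 3 somewhere between 19 and 21. Summing Manhattan distances along the two legs (19 → 3 → 21) gives a lower bound of 4 + 6 = 10 moves.
A route of 10 moves achieves this: 19 → 14 → 9 → 8 → 3 → 2 → 7 → 12 → 17 → 22 → 21.
Since 10 matches the lower bound, it is optimal.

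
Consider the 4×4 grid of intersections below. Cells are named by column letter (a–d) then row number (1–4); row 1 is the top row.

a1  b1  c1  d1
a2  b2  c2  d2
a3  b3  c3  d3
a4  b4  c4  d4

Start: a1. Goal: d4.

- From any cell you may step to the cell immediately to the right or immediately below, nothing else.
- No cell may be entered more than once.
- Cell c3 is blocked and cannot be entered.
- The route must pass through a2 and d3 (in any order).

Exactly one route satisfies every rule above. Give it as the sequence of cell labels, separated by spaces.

Moves only go right or down, so the column and row indices never decrease.
Route from a1: down to a2, 3× right (reaching d2), 2× down (reaching d4) — 6 moves in all.
Check: all required cells visited.

a1 a2 b2 c2 d2 d3 d4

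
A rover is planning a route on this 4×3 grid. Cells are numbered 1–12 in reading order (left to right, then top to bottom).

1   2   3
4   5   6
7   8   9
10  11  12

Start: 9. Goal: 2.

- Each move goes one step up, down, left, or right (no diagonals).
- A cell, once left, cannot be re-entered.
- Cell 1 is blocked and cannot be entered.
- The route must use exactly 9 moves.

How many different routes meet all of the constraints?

Need simple routes of exactly 9 moves from 9 to 2 (Manhattan distance 3, so 3 moves are spent on a detour and 3 undoing it).
Enumerating: 9 12 11 8 7 4 5 6 3 2 | 9 12 11 10 7 4 5 6 3 2 | 9 12 11 10 7 8 5 6 3 2 | 9 8 11 10 7 4 5 6 3 2.
That gives 4 routes.

4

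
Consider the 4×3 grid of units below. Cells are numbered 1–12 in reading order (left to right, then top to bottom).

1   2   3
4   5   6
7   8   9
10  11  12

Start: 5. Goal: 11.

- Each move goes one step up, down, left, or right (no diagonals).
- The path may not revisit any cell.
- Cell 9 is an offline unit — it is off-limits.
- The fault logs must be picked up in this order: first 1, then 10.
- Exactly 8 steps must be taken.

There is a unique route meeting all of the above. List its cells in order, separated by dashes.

5 - 6 - 3 - 2 - 1 - 4 - 7 - 10 - 11

The waypoints must appear in the order 1, 10, with no cell reused.
Route from 5: right 1 to 6, up 1 to 3, left 2 to 1, down 3 to 10, right 1 to 11 — 8 moves in all.
Check: order respected (1 at step 4, 10 at step 7); 8 moves as required.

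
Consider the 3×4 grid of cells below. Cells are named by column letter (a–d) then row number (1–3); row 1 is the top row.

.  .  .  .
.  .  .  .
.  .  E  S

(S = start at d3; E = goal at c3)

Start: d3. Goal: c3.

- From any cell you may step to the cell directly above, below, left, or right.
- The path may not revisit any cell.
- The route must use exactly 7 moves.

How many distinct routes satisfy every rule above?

5

Need simple routes of exactly 7 moves from d3 to c3 (Manhattan distance 1, so 3 moves are spent on a detour and 3 undoing it).
Enumerating: d3 d2 d1 c1 c2 b2 b3 c3 | d3 d2 d1 c1 b1 b2 b3 c3 | d3 d2 d1 c1 b1 b2 c2 c3 | d3 d2 c2 c1 b1 b2 b3 c3 | d3 d2 c2 b2 a2 a3 b3 c3.
That gives 5 routes.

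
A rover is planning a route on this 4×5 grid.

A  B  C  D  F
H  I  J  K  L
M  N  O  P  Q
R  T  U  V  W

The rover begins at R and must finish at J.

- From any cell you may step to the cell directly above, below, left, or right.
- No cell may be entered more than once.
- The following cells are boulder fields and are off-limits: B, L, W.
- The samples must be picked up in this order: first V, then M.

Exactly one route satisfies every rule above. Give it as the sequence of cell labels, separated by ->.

R -> T -> U -> V -> P -> O -> N -> M -> H -> I -> J

The waypoints must appear in the order V, M, with no cell reused.
Route from R: right 3 to V, up 1 to P, left 3 to M, up 1 to H, right 2 to J — 10 moves in all.
Check: order respected (V at step 3, M at step 7).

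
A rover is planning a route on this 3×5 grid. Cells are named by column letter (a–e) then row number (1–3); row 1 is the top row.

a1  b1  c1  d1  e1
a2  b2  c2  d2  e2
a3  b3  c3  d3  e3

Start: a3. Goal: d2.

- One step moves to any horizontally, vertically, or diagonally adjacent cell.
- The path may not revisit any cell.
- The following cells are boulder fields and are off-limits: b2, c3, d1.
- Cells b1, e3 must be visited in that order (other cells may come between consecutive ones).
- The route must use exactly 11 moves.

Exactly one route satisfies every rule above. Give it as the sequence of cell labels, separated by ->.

a3 -> b3 -> a2 -> a1 -> b1 -> c1 -> c2 -> d3 -> e3 -> e2 -> e1 -> d2

The waypoints must appear in the order b1, e3, with no cell reused.
Route from a3: right 1 to b3, up-left 1 to a2, up 1 to a1, right 2 to c1, down 1 to c2, down-right 1 to d3, right 1 to e3, up 2 to e1, down-left 1 to d2 — 11 moves in all.
Check: order respected (b1 at step 4, e3 at step 8); 11 moves as required.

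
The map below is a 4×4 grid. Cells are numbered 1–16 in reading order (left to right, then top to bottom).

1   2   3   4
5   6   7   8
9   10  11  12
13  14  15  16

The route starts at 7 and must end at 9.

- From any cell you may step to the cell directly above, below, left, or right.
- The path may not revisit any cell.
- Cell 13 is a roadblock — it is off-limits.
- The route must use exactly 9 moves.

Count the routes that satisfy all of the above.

Need simple routes of exactly 9 moves from 7 to 9 (Manhattan distance 3, so 3 moves are spent on a detour and 3 undoing it).
Branch systematically from the start, pruning whenever the remaining move budget drops below the Manhattan distance to 9 or differs from it in parity. Grouping the completions by first move — via 3: 4; via 11: 5; via 6: 1; via 8: 5 — and summing: 4 + 5 + 1 + 5 = 15.
That gives 15 routes.

15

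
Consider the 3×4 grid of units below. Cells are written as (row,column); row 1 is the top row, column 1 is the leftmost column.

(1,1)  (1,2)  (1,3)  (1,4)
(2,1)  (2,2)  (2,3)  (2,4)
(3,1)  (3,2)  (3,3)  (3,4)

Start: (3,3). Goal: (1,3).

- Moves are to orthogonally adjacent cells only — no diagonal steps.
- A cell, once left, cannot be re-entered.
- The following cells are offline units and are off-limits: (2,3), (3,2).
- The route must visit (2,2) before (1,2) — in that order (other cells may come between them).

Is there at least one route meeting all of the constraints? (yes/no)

Every way from (3,3) to (2,2) runs through (1,3) — but (1,3) is where the route must end, so it would be entered once on the way to (2,2) and again at the finish.

no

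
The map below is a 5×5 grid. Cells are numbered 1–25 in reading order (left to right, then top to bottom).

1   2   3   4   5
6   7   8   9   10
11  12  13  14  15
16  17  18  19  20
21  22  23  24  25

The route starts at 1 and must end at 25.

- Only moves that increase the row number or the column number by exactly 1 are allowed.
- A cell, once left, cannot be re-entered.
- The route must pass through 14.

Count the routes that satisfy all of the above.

A right/down-only route from 1 to 25 makes exactly 4 down-moves and 4 right-moves in some order.
With no other constraints that would be C(8,4) = 70 routes.
Split at 14 and multiply the segment counts: 1→14: 10; 14→25: 3; product = 30.
That gives 30 routes.

30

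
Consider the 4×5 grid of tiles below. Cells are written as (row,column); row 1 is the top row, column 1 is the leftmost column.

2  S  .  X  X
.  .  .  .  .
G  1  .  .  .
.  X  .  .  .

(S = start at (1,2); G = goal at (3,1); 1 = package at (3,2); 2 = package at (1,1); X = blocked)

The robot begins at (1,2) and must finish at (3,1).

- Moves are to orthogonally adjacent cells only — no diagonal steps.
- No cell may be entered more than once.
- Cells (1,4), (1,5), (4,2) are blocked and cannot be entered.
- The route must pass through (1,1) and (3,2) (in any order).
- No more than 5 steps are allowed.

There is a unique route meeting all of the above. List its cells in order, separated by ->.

(1,2) -> (1,1) -> (2,1) -> (2,2) -> (3,2) -> (3,1)

The 5-move cap with required stops at (1,1), (3,2) leaves no slack for detours.
Route from (1,2): left 1 to (1,1), down 1 to (2,1), right 1 to (2,2), down 1 to (3,2), left 1 to (3,1) — 5 moves in all.
Check: all required cells visited; 5 ≤ 5 moves.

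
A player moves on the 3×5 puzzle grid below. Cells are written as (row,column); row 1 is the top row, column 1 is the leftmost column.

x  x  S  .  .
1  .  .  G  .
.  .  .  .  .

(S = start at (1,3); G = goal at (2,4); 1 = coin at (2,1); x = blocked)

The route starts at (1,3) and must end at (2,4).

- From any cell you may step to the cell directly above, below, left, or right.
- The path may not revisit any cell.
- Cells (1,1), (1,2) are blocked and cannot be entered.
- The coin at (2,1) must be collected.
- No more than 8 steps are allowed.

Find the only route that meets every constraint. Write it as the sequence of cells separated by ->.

The 8-move cap with required stops at (2,1) leaves no slack for detours.
Route from (1,3): down 1 to (2,3), left 2 to (2,1), down 1 to (3,1), right 3 to (3,4), up 1 to (2,4) — 8 moves in all.
Check: all required cells visited; 8 ≤ 8 moves.

(1,3) -> (2,3) -> (2,2) -> (2,1) -> (3,1) -> (3,2) -> (3,3) -> (3,4) -> (2,4)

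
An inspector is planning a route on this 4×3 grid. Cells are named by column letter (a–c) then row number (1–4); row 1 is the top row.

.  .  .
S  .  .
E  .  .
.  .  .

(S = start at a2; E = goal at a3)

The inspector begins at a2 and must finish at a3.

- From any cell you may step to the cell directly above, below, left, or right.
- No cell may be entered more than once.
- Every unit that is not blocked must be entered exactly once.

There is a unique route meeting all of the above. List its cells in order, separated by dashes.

Need to visit all 12 open cells exactly once, starting at a2 and ending at a3.
Cell a4 has only two open neighbours (a3 and b4), so the path must pass straight through it: one of those is the cell it's entered from and the other is where it exits.
Route from a2: up 1 to a1, right 2 to c1, down 1 to c2, left 1 to b2, down 1 to b3, right 1 to c3, down 1 to c4, left 2 to a4, up 1 to a3 — 11 moves in all.
Check: all 12 open cells covered.

a2 - a1 - b1 - c1 - c2 - b2 - b3 - c3 - c4 - b4 - a4 - a3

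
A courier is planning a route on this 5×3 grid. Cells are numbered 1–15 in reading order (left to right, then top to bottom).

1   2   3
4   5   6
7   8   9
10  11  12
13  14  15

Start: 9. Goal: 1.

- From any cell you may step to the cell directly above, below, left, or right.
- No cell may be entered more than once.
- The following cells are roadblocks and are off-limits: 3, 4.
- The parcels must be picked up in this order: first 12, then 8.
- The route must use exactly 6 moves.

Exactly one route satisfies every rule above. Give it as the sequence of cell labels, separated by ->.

The waypoints must appear in the order 12, 8, with no cell reused.
Route from 9: down to 12, left to 11, 3× up (reaching 2), left to 1 — 6 moves in all.
Check: order respected (12 at step 1, 8 at step 3); 6 moves as required.

9 -> 12 -> 11 -> 8 -> 5 -> 2 -> 1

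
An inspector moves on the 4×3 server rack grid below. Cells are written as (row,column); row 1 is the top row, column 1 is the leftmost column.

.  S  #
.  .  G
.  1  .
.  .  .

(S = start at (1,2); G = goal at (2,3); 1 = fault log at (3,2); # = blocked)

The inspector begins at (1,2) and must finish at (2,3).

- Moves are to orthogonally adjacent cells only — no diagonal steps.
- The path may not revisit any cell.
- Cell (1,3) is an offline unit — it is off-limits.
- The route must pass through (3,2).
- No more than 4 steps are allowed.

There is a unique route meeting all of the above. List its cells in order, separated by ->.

The 4-move cap with required stops at (3,2) leaves no slack for detours.
Route from (1,2): down 2 to (3,2), right 1 to (3,3), up 1 to (2,3) — 4 moves in all.
Check: all required cells visited; 4 ≤ 4 moves.

(1,2) -> (2,2) -> (3,2) -> (3,3) -> (2,3)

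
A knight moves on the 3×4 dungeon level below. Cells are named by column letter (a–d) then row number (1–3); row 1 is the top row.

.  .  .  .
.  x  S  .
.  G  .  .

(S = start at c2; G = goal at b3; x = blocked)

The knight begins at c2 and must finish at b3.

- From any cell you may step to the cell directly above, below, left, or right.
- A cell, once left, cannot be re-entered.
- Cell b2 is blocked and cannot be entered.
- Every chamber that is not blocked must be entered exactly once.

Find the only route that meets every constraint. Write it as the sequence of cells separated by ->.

Need to visit all 11 open cells exactly once, starting at c2 and ending at b3.
Cell b1 has only two open neighbours (a1 and c1), so the path must pass straight through it: one of those is the cell it's entered from and the other is where it exits.
Route from c2: down 1 to c3, right 1 to d3, up 2 to d1, left 3 to a1, down 2 to a3, right 1 to b3 — 10 moves in all.
Check: all 11 open cells covered.

c2 -> c3 -> d3 -> d2 -> d1 -> c1 -> b1 -> a1 -> a2 -> a3 -> b3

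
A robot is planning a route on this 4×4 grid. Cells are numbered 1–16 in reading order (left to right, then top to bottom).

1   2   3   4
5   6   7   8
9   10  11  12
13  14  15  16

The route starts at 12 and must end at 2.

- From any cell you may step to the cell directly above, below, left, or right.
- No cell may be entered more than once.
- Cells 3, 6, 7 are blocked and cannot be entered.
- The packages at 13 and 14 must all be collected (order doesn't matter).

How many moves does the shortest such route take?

8

Any route passes through 13 and 14 in some order between 12 and 2. Summing Manhattan distances along each leg and taking the cheapest ordering (12 → 14 → 13 → 2) gives a lower bound of 3 + 1 + 4 = 8 moves.
A route of 8 moves achieves this: 12 → 16 → 15 → 14 → 13 → 9 → 5 → 1 → 2.
Since 8 matches the lower bound, it is optimal.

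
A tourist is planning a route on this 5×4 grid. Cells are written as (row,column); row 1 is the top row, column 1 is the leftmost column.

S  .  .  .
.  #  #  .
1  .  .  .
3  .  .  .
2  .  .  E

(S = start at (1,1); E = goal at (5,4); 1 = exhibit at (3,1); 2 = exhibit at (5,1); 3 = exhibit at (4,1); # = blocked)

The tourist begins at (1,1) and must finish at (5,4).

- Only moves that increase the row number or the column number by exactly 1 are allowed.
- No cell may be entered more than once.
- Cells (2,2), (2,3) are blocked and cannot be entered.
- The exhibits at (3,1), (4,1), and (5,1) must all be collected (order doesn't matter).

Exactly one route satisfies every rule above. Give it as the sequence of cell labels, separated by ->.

Moves only go right or down, so the column and row indices never decrease.
Route from (1,1): down 4 to (5,1), right 3 to (5,4) — 7 moves in all.
Check: all required cells visited.

(1,1) -> (2,1) -> (3,1) -> (4,1) -> (5,1) -> (5,2) -> (5,3) -> (5,4)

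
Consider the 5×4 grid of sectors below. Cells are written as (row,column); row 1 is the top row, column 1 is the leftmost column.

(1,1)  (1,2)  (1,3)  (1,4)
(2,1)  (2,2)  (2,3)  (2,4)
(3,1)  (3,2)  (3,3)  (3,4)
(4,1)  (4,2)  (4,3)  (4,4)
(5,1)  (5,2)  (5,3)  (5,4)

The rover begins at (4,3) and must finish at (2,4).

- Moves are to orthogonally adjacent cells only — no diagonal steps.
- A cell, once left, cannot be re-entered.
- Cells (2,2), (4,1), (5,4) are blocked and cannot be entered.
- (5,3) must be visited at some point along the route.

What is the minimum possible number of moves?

Any route passes through (5,3) somewhere between (4,3) and (2,4). Summing Manhattan distances along the two legs ((4,3) → (5,3) → (2,4)) gives a lower bound of 1 + 4 = 5 moves.
The shortest route satisfying every rule uses 7 moves: (4,3) → (5,3) → (5,2) → (4,2) → (3,2) → (3,3) → (2,3) → (2,4).
The no-revisit rule (legs can't share cells) pushes the minimum above the 5-move bound; an exhaustive check rules out every length from 5 to 6, leaving 7 as the minimum.

7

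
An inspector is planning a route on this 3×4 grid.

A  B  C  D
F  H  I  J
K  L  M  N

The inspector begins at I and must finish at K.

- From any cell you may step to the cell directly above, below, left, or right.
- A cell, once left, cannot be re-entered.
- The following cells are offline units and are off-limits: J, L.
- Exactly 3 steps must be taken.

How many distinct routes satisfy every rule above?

1

Need simple routes of exactly 3 moves from I to K (Manhattan distance 3, so 0 moves are spent on a detour and 0 undoing it).
Enumerating: I H F K.
That gives 1 route.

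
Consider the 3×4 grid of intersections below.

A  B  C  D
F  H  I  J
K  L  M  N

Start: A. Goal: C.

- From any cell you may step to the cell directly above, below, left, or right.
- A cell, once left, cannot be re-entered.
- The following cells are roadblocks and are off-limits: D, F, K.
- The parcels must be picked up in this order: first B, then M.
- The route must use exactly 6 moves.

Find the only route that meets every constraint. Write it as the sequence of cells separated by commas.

A, B, H, L, M, I, C

The waypoints must appear in the order B, M, with no cell reused.
Route from A: right 1 to B, down 2 to L, right 1 to M, up 2 to C — 6 moves in all.
Check: order respected (B at step 1, M at step 4); 6 moves as required.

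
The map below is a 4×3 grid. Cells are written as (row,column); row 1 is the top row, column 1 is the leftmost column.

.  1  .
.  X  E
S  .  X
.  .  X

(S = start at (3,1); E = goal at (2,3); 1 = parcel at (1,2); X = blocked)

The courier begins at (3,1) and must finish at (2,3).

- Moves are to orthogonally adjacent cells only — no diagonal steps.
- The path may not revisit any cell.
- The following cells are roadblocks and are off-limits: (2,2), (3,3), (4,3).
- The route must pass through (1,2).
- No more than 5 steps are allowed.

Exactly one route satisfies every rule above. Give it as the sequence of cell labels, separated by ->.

The 5-move cap with required stops at (1,2) leaves no slack for detours.
Route from (3,1): 2× up (reaching (1,1)), 2× right (reaching (1,3)), down to (2,3) — 5 moves in all.
Check: all required cells visited; 5 ≤ 5 moves.

(3,1) -> (2,1) -> (1,1) -> (1,2) -> (1,3) -> (2,3)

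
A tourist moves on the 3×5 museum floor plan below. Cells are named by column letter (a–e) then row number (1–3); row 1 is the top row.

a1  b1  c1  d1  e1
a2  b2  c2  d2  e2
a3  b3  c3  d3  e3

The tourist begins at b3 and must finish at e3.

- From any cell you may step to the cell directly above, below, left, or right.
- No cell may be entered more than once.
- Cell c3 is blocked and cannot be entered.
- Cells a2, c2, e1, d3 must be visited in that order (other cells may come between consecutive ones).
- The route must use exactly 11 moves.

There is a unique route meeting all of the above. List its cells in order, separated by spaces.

b3 a3 a2 b2 c2 c1 d1 e1 e2 d2 d3 e3

The waypoints must appear in the order a2, c2, e1, d3, with no cell reused.
Route from b3: left 1 to a3, up 1 to a2, right 2 to c2, up 1 to c1, right 2 to e1, down 1 to e2, left 1 to d2, down 1 to d3, right 1 to e3 — 11 moves in all.
Check: order respected (a2 at step 2, c2 at step 4, e1 at step 7, d3 at step 10); 11 moves as required.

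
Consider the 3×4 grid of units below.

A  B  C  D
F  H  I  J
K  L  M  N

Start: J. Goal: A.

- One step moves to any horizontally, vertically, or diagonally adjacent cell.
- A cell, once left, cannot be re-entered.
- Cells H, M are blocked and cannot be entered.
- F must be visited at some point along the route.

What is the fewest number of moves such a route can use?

Any route passes through F somewhere between J and A. Summing Chebyshev distances along the two legs (J → F → A) gives a lower bound of 3 + 1 = 4 moves.
A route of 4 moves achieves this: J → C → B → F → A.
Since 4 matches the lower bound, it is optimal.

4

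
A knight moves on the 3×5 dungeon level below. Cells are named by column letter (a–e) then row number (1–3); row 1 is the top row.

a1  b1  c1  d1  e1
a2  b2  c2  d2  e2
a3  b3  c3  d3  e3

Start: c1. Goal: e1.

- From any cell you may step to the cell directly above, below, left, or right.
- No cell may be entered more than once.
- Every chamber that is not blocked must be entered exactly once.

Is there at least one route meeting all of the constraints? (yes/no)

yes

One route that works: c1 → c2 → b2 → b1 → a1 → a2 → a3 → b3 → c3 → d3 → e3 → e2 → d2 → d1 → e1.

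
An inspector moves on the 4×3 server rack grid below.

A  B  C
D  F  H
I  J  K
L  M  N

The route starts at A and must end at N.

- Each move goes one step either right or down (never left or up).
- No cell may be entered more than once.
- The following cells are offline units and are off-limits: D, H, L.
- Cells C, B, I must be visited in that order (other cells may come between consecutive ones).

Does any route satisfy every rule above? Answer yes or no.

no

B lies to the left of C, so going from C to B would need a leftward move — but moves only go right/down, so C cannot be visited before B.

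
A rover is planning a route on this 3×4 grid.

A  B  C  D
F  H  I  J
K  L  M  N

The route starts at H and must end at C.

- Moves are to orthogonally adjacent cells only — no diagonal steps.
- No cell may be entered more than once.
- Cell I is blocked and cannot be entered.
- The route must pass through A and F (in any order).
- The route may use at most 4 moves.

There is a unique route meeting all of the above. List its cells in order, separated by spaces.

Any route must reach A and F and still end at C within 4 moves, so the order of the required stops is forced.
Route from H: left 1 to F, up 1 to A, right 2 to C — 4 moves in all.
Check: all required cells visited; 4 ≤ 4 moves.

H F A B C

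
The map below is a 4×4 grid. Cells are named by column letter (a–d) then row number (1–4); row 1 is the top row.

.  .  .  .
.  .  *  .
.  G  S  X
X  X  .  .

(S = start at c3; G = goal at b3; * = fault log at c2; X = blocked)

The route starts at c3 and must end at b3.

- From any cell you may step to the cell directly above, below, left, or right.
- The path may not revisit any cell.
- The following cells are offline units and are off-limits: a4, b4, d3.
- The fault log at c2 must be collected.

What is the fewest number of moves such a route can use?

Any route passes through c2 somewhere between c3 and b3. Summing Manhattan distances along the two legs (c3 → c2 → b3) gives a lower bound of 1 + 2 = 3 moves.
A route of 3 moves achieves this: c3 → c2 → b2 → b3.
Since 3 matches the lower bound, it is optimal.

3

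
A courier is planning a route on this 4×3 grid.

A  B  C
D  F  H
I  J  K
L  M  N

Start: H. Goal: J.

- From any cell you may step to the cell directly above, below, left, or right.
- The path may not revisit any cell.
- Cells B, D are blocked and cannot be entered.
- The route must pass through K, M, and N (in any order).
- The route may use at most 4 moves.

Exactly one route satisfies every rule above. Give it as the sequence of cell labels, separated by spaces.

H K N M J

The 4-move cap with required stops at K, M, N leaves no slack for detours.
Route from H: 2× down (reaching N), left to M, up to J — 4 moves in all.
Check: all required cells visited; 4 ≤ 4 moves.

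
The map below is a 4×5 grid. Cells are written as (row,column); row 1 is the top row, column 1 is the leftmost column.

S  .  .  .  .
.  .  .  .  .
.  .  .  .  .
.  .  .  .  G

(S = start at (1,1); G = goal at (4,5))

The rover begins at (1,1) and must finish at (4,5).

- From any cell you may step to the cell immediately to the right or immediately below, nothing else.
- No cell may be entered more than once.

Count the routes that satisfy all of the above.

35

A right/down-only route from (1,1) to (4,5) makes exactly 3 down-moves and 4 right-moves in some order.
With no other constraints that would be C(7,3) = 35 routes.
That gives 35 routes.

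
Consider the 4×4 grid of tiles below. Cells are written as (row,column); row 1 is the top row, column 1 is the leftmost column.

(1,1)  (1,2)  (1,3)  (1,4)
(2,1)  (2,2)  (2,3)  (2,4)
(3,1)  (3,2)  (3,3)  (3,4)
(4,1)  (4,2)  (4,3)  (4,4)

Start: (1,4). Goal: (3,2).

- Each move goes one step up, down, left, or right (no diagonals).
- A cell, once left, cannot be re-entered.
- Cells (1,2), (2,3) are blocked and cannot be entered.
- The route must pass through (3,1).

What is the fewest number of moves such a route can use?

Any route passes through (3,1) somewhere between (1,4) and (3,2). Summing Manhattan distances along the two legs ((1,4) → (3,1) → (3,2)) gives a lower bound of 5 + 1 = 6 moves.
The shortest route satisfying every rule uses 8 moves: (1,4) → (2,4) → (3,4) → (4,4) → (4,3) → (4,2) → (4,1) → (3,1) → (3,2).
The no-revisit rule (legs can't share cells) pushes the minimum above the 6-move bound; an exhaustive check rules out every length from 6 to 7, leaving 8 as the minimum.

8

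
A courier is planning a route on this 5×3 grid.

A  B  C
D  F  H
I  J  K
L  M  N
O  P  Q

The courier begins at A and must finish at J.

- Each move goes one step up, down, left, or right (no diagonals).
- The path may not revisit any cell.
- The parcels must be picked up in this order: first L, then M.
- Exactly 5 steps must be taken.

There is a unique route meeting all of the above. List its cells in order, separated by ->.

A -> D -> I -> L -> M -> J

The waypoints must appear in the order L, M, with no cell reused.
Route from A: 3× down (reaching L), right to M, up to J — 5 moves in all.
Check: order respected (L at step 3, M at step 4); 5 moves as required.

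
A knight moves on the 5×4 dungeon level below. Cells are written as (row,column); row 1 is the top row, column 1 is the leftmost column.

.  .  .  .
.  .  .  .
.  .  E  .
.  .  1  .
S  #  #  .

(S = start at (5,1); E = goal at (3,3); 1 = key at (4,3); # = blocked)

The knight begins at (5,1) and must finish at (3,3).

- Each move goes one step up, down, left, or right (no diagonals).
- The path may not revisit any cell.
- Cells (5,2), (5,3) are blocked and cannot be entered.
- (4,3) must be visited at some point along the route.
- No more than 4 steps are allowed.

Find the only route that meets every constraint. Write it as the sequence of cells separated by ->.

(5,1) -> (4,1) -> (4,2) -> (4,3) -> (3,3)

The budget equals the shortest possible length, so every move has to be on a shortest route through the required cells.
Route from (5,1): up to (4,1), 2× right (reaching (4,3)), up to (3,3) — 4 moves in all.
Check: all required cells visited; 4 ≤ 4 moves.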